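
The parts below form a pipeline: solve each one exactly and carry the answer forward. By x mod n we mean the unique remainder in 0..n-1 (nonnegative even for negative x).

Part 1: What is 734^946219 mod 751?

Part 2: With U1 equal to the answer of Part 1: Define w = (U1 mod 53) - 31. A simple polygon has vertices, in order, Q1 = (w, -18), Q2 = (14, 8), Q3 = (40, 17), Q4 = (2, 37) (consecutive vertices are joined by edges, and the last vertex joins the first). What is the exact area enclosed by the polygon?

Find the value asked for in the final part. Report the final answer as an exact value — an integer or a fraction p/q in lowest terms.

1841/2

Part 1: squarings mod 751: 734^1=734, 734^2=289, 734^4=160, 734^8=66, 734^16=601, 734^32=721, 734^64=149, 734^128=422, 734^256=97, 734^512=397, 734^1024=650, 734^2048=438, 734^4096=339, 734^8192=18, 734^16384=324, 734^32768=587, 734^65536=611, 734^131072=74, 734^262144=219, 734^524288=648; 734^946219 = 734^1 * 734^2 * 734^8 * 734^32 * 734^4096 * 734^8192 * 734^16384 * 734^131072 * 734^262144 * 734^524288 = 234 (mod 751); answer 234
Part 2: U1 = 234; w = -9; cross terms: (-9*8 - 14*-18)=180, (14*17 - 40*8)=-82, (40*37 - 2*17)=1446, (2*-18 - -9*37)=297; twice the area = |1841| = 1841; area = 1841/2; answer 1841/2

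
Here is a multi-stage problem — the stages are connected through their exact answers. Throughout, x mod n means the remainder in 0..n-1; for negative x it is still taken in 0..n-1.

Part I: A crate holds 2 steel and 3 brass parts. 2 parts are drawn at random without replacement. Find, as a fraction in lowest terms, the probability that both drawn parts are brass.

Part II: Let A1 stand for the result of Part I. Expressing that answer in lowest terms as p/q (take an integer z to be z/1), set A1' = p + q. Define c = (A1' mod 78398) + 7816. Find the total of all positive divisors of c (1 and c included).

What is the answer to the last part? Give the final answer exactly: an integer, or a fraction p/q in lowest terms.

Part I: total draws C(5,2) = 10; favorable C(3,2) = 3; P = 3/10; answer 3/10
Part II: A1 = 3/10; threaded value p + q = 13; c = 7829; 7829 is prime, so its only divisors are 1 and 7829; sigma = 1 + 7829 = 7830; answer 7830

7830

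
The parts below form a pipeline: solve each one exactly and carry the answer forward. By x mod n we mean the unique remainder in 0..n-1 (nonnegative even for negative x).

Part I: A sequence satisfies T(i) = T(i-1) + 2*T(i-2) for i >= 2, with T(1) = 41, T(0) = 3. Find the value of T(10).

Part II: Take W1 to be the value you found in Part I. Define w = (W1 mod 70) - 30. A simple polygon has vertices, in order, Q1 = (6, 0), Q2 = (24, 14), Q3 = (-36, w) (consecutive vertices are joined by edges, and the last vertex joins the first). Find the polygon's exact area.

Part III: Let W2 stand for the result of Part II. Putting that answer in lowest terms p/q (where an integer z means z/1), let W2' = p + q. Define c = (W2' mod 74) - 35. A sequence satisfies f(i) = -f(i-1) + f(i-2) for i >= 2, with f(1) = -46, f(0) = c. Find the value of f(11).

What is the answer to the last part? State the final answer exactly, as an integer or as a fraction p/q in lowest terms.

-4699

Part I: T(2) = 1*(41) + 2*(3) = 47; iterating: T(2)=47, T(3)=129, T(4)=223, T(5)=481, T(6)=927, T(7)=1889, T(8)=3743, T(9)=7521, T(10)=15007; answer 15007
Part II: W1 = 15007; w = -3; cross terms: (6*14 - 24*0)=84, (24*-3 - -36*14)=432, (-36*0 - 6*-3)=18; twice the area = |534| = 534; area = 267; answer 267
Part III: W2 = 267; threaded value p + q = 268; c = 11; f(2) = -1*(-46) + 1*(11) = 57; iterating: f(2)=57, f(3)=-103, f(4)=160, f(5)=-263, f(6)=423, f(7)=-686, f(8)=1109, f(9)=-1795, f(10)=2904, f(11)=-4699; answer -4699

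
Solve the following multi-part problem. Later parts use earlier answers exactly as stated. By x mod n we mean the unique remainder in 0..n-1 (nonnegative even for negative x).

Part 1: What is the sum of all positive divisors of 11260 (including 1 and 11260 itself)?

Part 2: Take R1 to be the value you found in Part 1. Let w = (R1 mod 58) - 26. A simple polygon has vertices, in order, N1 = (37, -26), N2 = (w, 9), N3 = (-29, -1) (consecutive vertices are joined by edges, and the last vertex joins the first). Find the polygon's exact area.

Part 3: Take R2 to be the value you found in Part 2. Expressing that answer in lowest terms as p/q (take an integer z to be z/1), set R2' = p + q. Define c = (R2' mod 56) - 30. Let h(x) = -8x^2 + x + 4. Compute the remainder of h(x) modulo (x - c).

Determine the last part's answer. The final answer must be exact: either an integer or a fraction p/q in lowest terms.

Part 1: 11260 = 2^2 * 5 * 563; sigma = (1 + 2 + 4) * (1 + 5) * (1 + 563) = 7 * 6 * 564 = 23688; answer 23688
Part 2: R1 = 23688; w = -2; cross terms: (37*9 - -2*-26)=281, (-2*-1 - -29*9)=263, (-29*-26 - 37*-1)=791; twice the area = |1335| = 1335; area = 1335/2; answer 1335/2
Part 3: R2 = 1335/2; threaded value p + q = 1337; c = 19; remainder = value at the root: -8*(19)^2 + 1*(19)^1 + 4 = (-2888) + (19) + (4) = -2865; answer -2865

-2865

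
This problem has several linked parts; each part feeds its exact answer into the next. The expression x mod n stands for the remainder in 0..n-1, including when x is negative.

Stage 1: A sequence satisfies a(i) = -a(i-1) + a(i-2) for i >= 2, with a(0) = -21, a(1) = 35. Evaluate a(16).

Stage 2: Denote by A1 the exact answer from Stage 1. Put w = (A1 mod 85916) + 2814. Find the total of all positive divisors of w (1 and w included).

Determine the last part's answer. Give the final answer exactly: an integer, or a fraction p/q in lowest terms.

Stage 1: a(2) = -1*(35) + 1*(-21) = -56; iterating: a(2)=-56, a(3)=91, a(4)=-147, a(5)=238, a(6)=-385, a(7)=623, a(8)=-1008, a(9)=1631, a(10)=-2639, a(11)=4270, a(12)=-6909, a(13)=11179, a(14)=-18088, a(15)=29267, a(16)=-47355; answer -47355
Stage 2: A1 = -47355; w = 41375; 41375 = 5^3 * 331; sigma = (1 + 5 + 25 + 125) * (1 + 331) = 156 * 332 = 51792; answer 51792

51792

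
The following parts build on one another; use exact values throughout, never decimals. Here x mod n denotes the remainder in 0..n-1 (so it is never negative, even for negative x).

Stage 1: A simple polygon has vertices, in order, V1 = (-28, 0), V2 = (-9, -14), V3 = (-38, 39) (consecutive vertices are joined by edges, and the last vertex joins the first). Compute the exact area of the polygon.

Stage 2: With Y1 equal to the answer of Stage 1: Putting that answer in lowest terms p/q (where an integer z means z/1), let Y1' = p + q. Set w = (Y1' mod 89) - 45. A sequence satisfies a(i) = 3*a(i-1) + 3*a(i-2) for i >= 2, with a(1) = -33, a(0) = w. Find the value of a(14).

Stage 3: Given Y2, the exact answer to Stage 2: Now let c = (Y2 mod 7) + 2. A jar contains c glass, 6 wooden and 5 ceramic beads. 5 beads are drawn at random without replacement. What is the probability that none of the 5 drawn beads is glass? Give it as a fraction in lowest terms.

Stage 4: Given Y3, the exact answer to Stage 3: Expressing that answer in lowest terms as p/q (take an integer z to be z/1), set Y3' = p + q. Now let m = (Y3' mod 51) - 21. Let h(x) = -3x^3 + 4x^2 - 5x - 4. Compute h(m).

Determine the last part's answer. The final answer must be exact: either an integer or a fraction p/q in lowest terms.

3446

Stage 1: cross terms: (-28*-14 - -9*0)=392, (-9*39 - -38*-14)=-883, (-38*0 - -28*39)=1092; twice the area = |601| = 601; area = 601/2; answer 601/2
Stage 2: Y1 = 601/2; threaded value p + q = 603; w = 24; a(2) = 3*(-33) + 3*(24) = -27; iterating: a(2)=-27, a(3)=-180, a(4)=-621, a(5)=-2403, a(6)=-9072, a(7)=-34425, a(8)=-130491, a(9)=-494748, a(10)=-1875717, a(11)=-7111395, a(12)=-26961336, a(13)=-102218193, a(14)=-387538587; answer -387538587
Stage 3: Y2 = -387538587; c = 7; total draws C(18,5) = 8568; favorable C(11,5) = 462; P = 11/204; answer 11/204
Stage 4: Y3 = 11/204; threaded value p + q = 215; m = -10; -3*(-10)^3 + 4*(-10)^2 - 5*(-10)^1 - 4 = (3000) + (400) + (50) + (-4) = 3446; answer 3446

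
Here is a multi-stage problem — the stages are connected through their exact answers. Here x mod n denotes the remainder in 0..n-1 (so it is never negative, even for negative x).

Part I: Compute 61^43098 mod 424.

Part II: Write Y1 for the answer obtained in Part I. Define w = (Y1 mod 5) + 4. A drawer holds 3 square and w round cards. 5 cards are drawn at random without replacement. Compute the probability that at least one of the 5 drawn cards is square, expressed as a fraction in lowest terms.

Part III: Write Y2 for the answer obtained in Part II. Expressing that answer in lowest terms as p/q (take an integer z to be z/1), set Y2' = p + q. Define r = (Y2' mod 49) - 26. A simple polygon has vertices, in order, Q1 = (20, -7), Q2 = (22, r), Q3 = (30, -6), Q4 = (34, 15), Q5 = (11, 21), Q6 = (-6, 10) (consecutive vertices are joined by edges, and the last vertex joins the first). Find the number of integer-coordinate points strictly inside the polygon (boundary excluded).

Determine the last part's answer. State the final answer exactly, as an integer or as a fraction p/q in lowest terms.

Part I: squarings mod 424: 61^1=61, 61^2=329, 61^4=121, 61^8=225, 61^16=169, 61^32=153, 61^64=89, 61^128=289, 61^256=417, 61^512=49, 61^1024=281, 61^2048=97, 61^4096=81, 61^8192=201, 61^16384=121, 61^32768=225; 61^43098 = 61^2 * 61^8 * 61^16 * 61^64 * 61^2048 * 61^8192 * 61^32768 = 361 (mod 424); answer 361
Part II: Y1 = 361; w = 5; total draws C(8,5) = 56; complement C(5,5) = 1; favorable 56 - 1 = 55; P = 55/56; answer 55/56
Part III: Y2 = 55/56; threaded value p + q = 111; r = -13; cross terms: (20*-13 - 22*-7)=-106, (22*-6 - 30*-13)=258, (30*15 - 34*-6)=654, (34*21 - 11*15)=549, (11*10 - -6*21)=236, (-6*-7 - 20*10)=-158; twice the area = |1433| = 1433; area = 1433/2; boundary points = 2 + 1 + 1 + 1 + 1 + 1 = 7; strictly interior points = area - boundary/2 + 1 = 714; answer 714

714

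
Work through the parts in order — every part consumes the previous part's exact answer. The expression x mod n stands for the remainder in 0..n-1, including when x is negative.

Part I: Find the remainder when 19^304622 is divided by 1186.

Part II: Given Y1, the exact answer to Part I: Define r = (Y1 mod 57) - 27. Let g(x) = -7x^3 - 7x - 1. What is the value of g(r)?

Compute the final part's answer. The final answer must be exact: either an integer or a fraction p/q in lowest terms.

-137971

Part I: squarings mod 1186: 19^1=19, 19^2=361, 19^4=1047, 19^8=345, 19^16=425, 19^32=353, 19^64=79, 19^128=311, 19^256=655, 19^512=879, 19^1024=555, 19^2048=851, 19^4096=741, 19^8192=1149, 19^16384=183, 19^32768=281, 19^65536=685, 19^131072=755, 19^262144=745; 19^304622 = 19^2 * 19^4 * 19^8 * 19^32 * 19^64 * 19^128 * 19^256 * 19^1024 * 19^8192 * 19^32768 * 19^262144 = 909 (mod 1186); answer 909
Part II: Y1 = 909; r = 27; -7*(27)^3 - 7*(27)^1 - 1 = (-137781) + (-189) + (-1) = -137971; answer -137971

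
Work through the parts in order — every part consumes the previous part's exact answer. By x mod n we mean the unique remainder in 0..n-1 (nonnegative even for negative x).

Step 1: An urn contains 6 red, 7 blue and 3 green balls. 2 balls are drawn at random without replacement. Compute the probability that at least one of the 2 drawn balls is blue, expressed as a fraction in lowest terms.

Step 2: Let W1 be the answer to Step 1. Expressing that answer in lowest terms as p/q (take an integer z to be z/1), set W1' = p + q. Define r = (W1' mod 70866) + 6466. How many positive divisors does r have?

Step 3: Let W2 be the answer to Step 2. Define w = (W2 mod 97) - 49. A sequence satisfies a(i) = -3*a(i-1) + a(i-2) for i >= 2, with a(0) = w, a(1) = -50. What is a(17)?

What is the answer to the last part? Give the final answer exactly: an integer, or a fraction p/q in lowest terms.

-6680003765

Step 1: total draws C(16,2) = 120; complement C(9,2) = 36; favorable 120 - 36 = 84; P = 7/10; answer 7/10
Step 2: W1 = 7/10; threaded value p + q = 17; r = 6483; 6483 = 3 * 2161; number of divisors = (1+1) * (1+1) = 4; answer 4
Step 3: W2 = 4; w = -45; a(2) = -3*(-50) + 1*(-45) = 105; iterating: a(2)=105, a(3)=-365, a(4)=1200, a(5)=-3965, a(6)=13095, a(7)=-43250, a(8)=142845, a(9)=-471785, a(10)=1558200, a(11)=-5146385, a(12)=16997355, a(13)=-56138450, a(14)=185412705, a(15)=-612376565, a(16)=2022542400, a(17)=-6680003765; answer -6680003765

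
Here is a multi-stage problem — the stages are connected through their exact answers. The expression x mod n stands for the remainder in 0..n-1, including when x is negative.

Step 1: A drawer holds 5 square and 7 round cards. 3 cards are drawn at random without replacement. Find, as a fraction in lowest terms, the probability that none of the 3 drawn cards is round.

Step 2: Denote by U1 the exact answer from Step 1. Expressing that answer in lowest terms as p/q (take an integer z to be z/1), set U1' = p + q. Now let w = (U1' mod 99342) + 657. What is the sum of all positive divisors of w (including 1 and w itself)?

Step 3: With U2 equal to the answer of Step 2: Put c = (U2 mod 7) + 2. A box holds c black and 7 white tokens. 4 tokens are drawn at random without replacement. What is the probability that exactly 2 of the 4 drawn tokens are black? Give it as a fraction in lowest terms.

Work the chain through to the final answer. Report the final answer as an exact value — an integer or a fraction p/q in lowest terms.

14/33

Step 1: total draws C(12,3) = 220; favorable C(5,3) = 10; P = 1/22; answer 1/22
Step 2: U1 = 1/22; threaded value p + q = 23; w = 680; 680 = 2^3 * 5 * 17; sigma = (1 + 2 + 4 + 8) * (1 + 5) * (1 + 17) = 15 * 6 * 18 = 1620; answer 1620
Step 3: U2 = 1620; c = 5; total draws C(12,4) = 495; favorable C(5,2)*C(7,2) = 210; P = 14/33; answer 14/33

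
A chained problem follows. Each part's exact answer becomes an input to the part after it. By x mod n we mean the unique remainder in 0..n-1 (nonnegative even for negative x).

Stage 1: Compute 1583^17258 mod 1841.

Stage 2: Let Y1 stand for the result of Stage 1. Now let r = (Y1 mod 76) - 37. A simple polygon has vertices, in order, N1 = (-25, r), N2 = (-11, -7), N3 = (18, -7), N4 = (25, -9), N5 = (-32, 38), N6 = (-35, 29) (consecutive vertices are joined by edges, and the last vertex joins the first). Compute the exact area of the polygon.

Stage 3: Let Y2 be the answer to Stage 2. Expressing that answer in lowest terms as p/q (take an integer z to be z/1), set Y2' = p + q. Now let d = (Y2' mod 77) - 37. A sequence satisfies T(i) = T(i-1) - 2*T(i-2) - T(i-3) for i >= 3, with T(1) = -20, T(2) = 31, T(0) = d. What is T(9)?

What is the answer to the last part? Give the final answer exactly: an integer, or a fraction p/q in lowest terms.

Stage 1: squarings mod 1841: 1583^1=1583, 1583^2=288, 1583^4=99, 1583^8=596, 1583^16=1744, 1583^32=204, 1583^64=1114, 1583^128=162, 1583^256=470, 1583^512=1821, 1583^1024=400, 1583^2048=1674, 1583^4096=274, 1583^8192=1436, 1583^16384=176; 1583^17258 = 1583^2 * 1583^8 * 1583^32 * 1583^64 * 1583^256 * 1583^512 * 1583^16384 = 932 (mod 1841); answer 932
Stage 2: Y1 = 932; r = -17; cross terms: (-25*-7 - -11*-17)=-12, (-11*-7 - 18*-7)=203, (18*-9 - 25*-7)=13, (25*38 - -32*-9)=662, (-32*29 - -35*38)=402, (-35*-17 - -25*29)=1320; twice the area = |2588| = 2588; area = 1294; answer 1294
Stage 3: Y2 = 1294; threaded value p + q = 1295; d = 26; T(3) = 1*(31) - 2*(-20) - 1*(26) = 45; iterating: T(3)=45, T(4)=3, T(5)=-118, T(6)=-169, T(7)=64, T(8)=520, T(9)=561; answer 561

561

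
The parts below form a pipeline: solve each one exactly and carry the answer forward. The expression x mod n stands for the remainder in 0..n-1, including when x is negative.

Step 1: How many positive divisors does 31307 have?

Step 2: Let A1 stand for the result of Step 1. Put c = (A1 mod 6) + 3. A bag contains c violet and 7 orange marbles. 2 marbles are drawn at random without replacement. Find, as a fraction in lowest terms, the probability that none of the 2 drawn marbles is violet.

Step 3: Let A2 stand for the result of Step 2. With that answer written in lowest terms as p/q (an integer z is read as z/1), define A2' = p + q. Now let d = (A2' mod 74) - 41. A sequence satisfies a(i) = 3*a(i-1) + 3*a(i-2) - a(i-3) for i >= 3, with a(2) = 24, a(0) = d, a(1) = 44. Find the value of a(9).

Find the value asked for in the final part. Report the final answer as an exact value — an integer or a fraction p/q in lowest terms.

509196

Step 1: 31307 is prime, so its only divisors are 1 and 31307; count = 2; answer 2
Step 2: A1 = 2; c = 5; total draws C(12,2) = 66; favorable C(7,2) = 21; P = 7/22; answer 7/22
Step 3: A2 = 7/22; threaded value p + q = 29; d = -12; a(3) = 3*(24) + 3*(44) - 1*(-12) = 216; iterating: a(3)=216, a(4)=676, a(5)=2652, a(6)=9768, a(7)=36584, a(8)=136404, a(9)=509196; answer 509196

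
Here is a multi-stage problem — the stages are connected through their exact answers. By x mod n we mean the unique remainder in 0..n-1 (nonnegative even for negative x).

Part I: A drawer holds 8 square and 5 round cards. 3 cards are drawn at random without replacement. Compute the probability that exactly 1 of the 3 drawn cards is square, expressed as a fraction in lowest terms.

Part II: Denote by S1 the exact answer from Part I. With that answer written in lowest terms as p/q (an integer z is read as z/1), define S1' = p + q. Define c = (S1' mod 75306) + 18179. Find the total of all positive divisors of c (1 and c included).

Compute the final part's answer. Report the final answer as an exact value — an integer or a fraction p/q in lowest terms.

Part I: total draws C(13,3) = 286; favorable C(8,1)*C(5,2) = 80; P = 40/143; answer 40/143
Part II: S1 = 40/143; threaded value p + q = 183; c = 18362; 18362 = 2 * 9181; sigma = (1 + 2) * (1 + 9181) = 3 * 9182 = 27546; answer 27546

27546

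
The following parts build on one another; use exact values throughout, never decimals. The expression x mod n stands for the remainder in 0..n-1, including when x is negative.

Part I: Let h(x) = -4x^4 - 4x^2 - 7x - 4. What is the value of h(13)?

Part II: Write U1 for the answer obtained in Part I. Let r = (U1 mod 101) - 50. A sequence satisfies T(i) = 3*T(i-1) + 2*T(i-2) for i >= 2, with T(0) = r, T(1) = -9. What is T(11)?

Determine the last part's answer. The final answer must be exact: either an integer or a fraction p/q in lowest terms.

Part I: -4*(13)^4 - 4*(13)^2 - 7*(13)^1 - 4 = (-114244) + (-676) + (-91) + (-4) = -115015; answer -115015
Part II: U1 = -115015; r = -26; T(2) = 3*(-9) + 2*(-26) = -79; iterating: T(2)=-79, T(3)=-255, T(4)=-923, T(5)=-3279, T(6)=-11683, T(7)=-41607, T(8)=-148187, T(9)=-527775, T(10)=-1879699, T(11)=-6694647; answer -6694647

-6694647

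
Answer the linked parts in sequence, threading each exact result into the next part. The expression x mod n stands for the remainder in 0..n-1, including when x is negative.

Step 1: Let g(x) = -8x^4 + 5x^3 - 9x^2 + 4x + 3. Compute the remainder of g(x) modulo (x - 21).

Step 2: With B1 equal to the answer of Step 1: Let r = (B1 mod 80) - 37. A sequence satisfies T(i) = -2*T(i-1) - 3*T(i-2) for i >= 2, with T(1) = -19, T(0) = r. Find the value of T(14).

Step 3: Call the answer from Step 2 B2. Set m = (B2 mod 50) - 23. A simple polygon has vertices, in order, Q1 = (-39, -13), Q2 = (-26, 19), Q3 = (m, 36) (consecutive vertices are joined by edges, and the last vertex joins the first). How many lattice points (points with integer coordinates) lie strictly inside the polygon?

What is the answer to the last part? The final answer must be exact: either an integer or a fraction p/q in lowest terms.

673

Step 1: remainder = value at the root: -8*(21)^4 + 5*(21)^3 - 9*(21)^2 + 4*(21)^1 + 3 = (-1555848) + (46305) + (-3969) + (84) + (3) = -1513425; answer -1513425
Step 2: B1 = -1513425; r = -22; T(2) = -2*(-19) - 3*(-22) = 104; iterating: T(2)=104, T(3)=-151, T(4)=-10, T(5)=473, T(6)=-916, T(7)=413, T(8)=1922, T(9)=-5083, T(10)=4400, T(11)=6449, T(12)=-26098, T(13)=32849, T(14)=12596; answer 12596
Step 3: B2 = 12596; m = 23; cross terms: (-39*19 - -26*-13)=-1079, (-26*36 - 23*19)=-1373, (23*-13 - -39*36)=1105; twice the area = |-1347| = 1347; area = 1347/2; boundary points = 1 + 1 + 1 = 3; strictly interior points = area - boundary/2 + 1 = 673; answer 673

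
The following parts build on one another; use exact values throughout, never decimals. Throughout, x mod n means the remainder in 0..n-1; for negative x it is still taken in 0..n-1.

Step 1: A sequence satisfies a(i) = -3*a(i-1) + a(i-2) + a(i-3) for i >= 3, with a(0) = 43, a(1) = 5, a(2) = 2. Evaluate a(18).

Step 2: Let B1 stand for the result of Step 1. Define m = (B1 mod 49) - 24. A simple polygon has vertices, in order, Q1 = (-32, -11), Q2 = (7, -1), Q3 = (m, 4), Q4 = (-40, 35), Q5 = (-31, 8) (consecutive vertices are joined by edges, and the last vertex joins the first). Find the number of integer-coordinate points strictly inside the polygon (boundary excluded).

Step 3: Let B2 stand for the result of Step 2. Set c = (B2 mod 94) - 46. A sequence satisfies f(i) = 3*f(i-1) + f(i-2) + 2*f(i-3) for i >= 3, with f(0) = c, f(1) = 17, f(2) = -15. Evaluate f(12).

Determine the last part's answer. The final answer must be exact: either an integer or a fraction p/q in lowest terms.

2923622

Step 1: a(3) = -3*(2) + 1*(5) + 1*(43) = 42; iterating: a(3)=42, a(4)=-119, a(5)=401, a(6)=-1280, a(7)=4122, a(8)=-13245, a(9)=42577, a(10)=-136854, a(11)=439894, a(12)=-1413959, a(13)=4544917, a(14)=-14608816, a(15)=46957406, a(16)=-150936117, a(17)=485156941, a(18)=-1559449534; answer -1559449534
Step 2: B1 = -1559449534; m = -9; cross terms: (-32*-1 - 7*-11)=109, (7*4 - -9*-1)=19, (-9*35 - -40*4)=-155, (-40*8 - -31*35)=765, (-31*-11 - -32*8)=597; twice the area = |1335| = 1335; area = 1335/2; boundary points = 1 + 1 + 31 + 9 + 1 = 43; strictly interior points = area - boundary/2 + 1 = 647; answer 647
Step 3: B2 = 647; c = 37; f(3) = 3*(-15) + 1*(17) + 2*(37) = 46; iterating: f(3)=46, f(4)=157, f(5)=487, f(6)=1710, f(7)=5931, f(8)=20477, f(9)=70782, f(10)=244685, f(11)=845791, f(12)=2923622; answer 2923622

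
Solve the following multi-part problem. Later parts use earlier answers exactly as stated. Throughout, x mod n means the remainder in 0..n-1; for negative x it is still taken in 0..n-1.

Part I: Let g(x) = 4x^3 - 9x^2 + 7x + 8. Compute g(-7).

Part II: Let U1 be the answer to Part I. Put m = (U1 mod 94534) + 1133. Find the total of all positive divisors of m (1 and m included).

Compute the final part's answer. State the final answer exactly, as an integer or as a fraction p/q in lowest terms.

125088

Part I: 4*(-7)^3 - 9*(-7)^2 + 7*(-7)^1 + 8 = (-1372) + (-441) + (-49) + (8) = -1854; answer -1854
Part II: U1 = -1854; m = 93813; 93813 = 3 * 31271; sigma = (1 + 3) * (1 + 31271) = 4 * 31272 = 125088; answer 125088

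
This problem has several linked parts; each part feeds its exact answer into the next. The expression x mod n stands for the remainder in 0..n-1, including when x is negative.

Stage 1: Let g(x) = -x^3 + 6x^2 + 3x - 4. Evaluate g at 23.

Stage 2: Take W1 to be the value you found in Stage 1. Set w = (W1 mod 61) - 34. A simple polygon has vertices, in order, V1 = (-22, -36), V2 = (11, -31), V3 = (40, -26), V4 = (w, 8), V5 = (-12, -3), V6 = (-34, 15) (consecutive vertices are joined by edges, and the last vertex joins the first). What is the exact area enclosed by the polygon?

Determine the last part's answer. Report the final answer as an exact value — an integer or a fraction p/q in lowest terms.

Stage 1: -1*(23)^3 + 6*(23)^2 + 3*(23)^1 - 4 = (-12167) + (3174) + (69) + (-4) = -8928; answer -8928
Stage 2: W1 = -8928; w = 5; cross terms: (-22*-31 - 11*-36)=1078, (11*-26 - 40*-31)=954, (40*8 - 5*-26)=450, (5*-3 - -12*8)=81, (-12*15 - -34*-3)=-282, (-34*-36 - -22*15)=1554; twice the area = |3835| = 3835; area = 3835/2; answer 3835/2

3835/2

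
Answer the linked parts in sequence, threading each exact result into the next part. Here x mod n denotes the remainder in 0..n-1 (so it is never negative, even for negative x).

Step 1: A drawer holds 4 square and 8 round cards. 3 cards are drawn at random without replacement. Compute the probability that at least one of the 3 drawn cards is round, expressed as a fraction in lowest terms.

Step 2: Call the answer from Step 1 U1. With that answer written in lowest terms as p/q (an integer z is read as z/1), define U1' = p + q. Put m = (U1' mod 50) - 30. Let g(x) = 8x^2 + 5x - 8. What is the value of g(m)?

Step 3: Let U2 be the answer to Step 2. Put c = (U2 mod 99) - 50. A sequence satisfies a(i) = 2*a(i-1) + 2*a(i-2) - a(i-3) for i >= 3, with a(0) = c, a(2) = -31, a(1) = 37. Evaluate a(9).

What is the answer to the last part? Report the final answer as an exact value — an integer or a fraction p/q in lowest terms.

-5507

Step 1: total draws C(12,3) = 220; complement C(4,3) = 4; favorable 220 - 4 = 216; P = 54/55; answer 54/55
Step 2: U1 = 54/55; threaded value p + q = 109; m = -21; 8*(-21)^2 + 5*(-21)^1 - 8 = (3528) + (-105) + (-8) = 3415; answer 3415
Step 3: U2 = 3415; c = -1; a(3) = 2*(-31) + 2*(37) - 1*(-1) = 13; iterating: a(3)=13, a(4)=-73, a(5)=-89, a(6)=-337, a(7)=-779, a(8)=-2143, a(9)=-5507; answer -5507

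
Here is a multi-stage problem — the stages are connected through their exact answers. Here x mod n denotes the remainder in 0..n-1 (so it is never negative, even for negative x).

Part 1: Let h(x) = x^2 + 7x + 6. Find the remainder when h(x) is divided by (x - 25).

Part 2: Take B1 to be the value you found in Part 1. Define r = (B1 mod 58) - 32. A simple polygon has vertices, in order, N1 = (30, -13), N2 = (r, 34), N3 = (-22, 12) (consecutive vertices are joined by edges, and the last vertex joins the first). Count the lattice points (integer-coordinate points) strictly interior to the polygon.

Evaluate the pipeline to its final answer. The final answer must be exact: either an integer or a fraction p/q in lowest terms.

Part 1: remainder = value at the root: 1*(25)^2 + 7*(25)^1 + 6 = (625) + (175) + (6) = 806; answer 806
Part 2: B1 = 806; r = 20; cross terms: (30*34 - 20*-13)=1280, (20*12 - -22*34)=988, (-22*-13 - 30*12)=-74; twice the area = |2194| = 2194; area = 1097; boundary points = 1 + 2 + 1 = 4; strictly interior points = area - boundary/2 + 1 = 1096; answer 1096

1096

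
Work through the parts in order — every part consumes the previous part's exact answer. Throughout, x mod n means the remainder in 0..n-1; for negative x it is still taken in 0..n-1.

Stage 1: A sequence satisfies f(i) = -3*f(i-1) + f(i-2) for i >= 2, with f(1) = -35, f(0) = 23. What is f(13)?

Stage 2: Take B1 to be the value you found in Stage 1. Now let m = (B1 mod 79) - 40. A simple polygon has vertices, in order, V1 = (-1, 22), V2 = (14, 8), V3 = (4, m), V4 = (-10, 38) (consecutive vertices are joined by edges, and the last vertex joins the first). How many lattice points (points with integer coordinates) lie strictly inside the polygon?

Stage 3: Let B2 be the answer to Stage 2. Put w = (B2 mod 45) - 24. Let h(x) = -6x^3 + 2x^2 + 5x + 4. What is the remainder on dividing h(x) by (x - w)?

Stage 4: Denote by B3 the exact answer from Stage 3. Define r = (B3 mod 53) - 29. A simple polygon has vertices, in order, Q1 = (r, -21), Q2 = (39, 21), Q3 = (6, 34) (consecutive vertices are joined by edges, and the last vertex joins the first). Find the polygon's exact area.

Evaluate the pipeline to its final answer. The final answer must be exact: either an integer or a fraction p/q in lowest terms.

Stage 1: f(2) = -3*(-35) + 1*(23) = 128; iterating: f(2)=128, f(3)=-419, f(4)=1385, f(5)=-4574, f(6)=15107, f(7)=-49895, f(8)=164792, f(9)=-544271, f(10)=1797605, f(11)=-5937086, f(12)=19608863, f(13)=-64763675; answer -64763675
Stage 2: B1 = -64763675; m = 11; cross terms: (-1*8 - 14*22)=-316, (14*11 - 4*8)=122, (4*38 - -10*11)=262, (-10*22 - -1*38)=-182; twice the area = |-114| = 114; area = 57; boundary points = 1 + 1 + 1 + 1 = 4; strictly interior points = area - boundary/2 + 1 = 56; answer 56
Stage 3: B2 = 56; w = -13; remainder = value at the root: -6*(-13)^3 + 2*(-13)^2 + 5*(-13)^1 + 4 = (13182) + (338) + (-65) + (4) = 13459; answer 13459
Stage 4: B3 = 13459; r = 21; cross terms: (21*21 - 39*-21)=1260, (39*34 - 6*21)=1200, (6*-21 - 21*34)=-840; twice the area = |1620| = 1620; area = 810; answer 810

810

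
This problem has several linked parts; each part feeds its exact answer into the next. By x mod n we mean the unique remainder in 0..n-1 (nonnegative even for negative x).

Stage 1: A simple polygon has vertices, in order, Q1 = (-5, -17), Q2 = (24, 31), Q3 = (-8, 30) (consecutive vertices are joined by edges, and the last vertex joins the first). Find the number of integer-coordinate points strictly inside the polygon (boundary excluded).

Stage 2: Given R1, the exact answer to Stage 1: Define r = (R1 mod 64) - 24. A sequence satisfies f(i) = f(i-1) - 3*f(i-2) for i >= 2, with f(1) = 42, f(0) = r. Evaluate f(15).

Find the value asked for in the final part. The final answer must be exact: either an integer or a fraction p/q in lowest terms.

111081

Stage 1: cross terms: (-5*31 - 24*-17)=253, (24*30 - -8*31)=968, (-8*-17 - -5*30)=286; twice the area = |1507| = 1507; area = 1507/2; boundary points = 1 + 1 + 1 = 3; strictly interior points = area - boundary/2 + 1 = 753; answer 753
Stage 2: R1 = 753; r = 25; f(2) = 1*(42) - 3*(25) = -33; iterating: f(2)=-33, f(3)=-159, f(4)=-60, f(5)=417, f(6)=597, f(7)=-654, f(8)=-2445, f(9)=-483, f(10)=6852, f(11)=8301, f(12)=-12255, f(13)=-37158, f(14)=-393, f(15)=111081; answer 111081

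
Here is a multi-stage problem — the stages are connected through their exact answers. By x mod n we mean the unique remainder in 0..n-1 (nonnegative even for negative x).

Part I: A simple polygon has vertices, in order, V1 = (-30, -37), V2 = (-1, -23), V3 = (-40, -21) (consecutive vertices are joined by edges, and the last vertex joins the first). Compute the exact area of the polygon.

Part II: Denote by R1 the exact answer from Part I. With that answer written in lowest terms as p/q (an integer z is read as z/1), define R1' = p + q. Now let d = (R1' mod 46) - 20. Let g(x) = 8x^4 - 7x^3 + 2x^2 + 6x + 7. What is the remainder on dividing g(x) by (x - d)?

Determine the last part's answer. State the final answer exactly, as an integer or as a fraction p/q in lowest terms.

Part I: cross terms: (-30*-23 - -1*-37)=653, (-1*-21 - -40*-23)=-899, (-40*-37 - -30*-21)=850; twice the area = |604| = 604; area = 302; answer 302
Part II: R1 = 302; threaded value p + q = 303; d = 7; remainder = value at the root: 8*(7)^4 - 7*(7)^3 + 2*(7)^2 + 6*(7)^1 + 7 = (19208) + (-2401) + (98) + (42) + (7) = 16954; answer 16954

16954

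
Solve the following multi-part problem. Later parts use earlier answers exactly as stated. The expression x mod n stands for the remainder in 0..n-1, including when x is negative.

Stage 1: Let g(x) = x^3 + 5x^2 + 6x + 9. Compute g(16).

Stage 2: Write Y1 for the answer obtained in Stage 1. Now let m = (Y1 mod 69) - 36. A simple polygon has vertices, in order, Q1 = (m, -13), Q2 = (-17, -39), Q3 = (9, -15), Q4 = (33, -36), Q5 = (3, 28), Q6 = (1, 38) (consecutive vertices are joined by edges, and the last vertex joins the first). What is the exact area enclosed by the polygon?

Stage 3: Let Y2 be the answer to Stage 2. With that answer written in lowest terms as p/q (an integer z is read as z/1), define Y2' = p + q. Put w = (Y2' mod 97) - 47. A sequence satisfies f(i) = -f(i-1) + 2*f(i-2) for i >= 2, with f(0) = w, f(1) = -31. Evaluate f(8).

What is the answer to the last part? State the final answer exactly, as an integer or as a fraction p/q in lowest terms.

6161

Stage 1: 1*(16)^3 + 5*(16)^2 + 6*(16)^1 + 9 = (4096) + (1280) + (96) + (9) = 5481; answer 5481
Stage 2: Y1 = 5481; m = -6; cross terms: (-6*-39 - -17*-13)=13, (-17*-15 - 9*-39)=606, (9*-36 - 33*-15)=171, (33*28 - 3*-36)=1032, (3*38 - 1*28)=86, (1*-13 - -6*38)=215; twice the area = |2123| = 2123; area = 2123/2; answer 2123/2
Stage 3: Y2 = 2123/2; threaded value p + q = 2125; w = 41; f(2) = -1*(-31) + 2*(41) = 113; iterating: f(2)=113, f(3)=-175, f(4)=401, f(5)=-751, f(6)=1553, f(7)=-3055, f(8)=6161; answer 6161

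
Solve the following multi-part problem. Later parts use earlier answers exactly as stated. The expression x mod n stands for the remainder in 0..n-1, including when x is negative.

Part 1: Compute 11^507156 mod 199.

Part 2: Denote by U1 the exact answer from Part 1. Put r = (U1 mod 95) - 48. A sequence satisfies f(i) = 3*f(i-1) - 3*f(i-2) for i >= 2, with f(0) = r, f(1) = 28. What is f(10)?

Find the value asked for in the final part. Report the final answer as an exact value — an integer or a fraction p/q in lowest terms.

15066

Part 1: squarings mod 199: 11^1=11, 11^2=121, 11^4=114, 11^8=61, 11^16=139, 11^32=18, 11^64=125, 11^128=103, 11^256=62, 11^512=63, 11^1024=188, 11^2048=121, 11^4096=114, 11^8192=61, 11^16384=139, 11^32768=18, 11^65536=125, 11^131072=103, 11^262144=62; 11^507156 = 11^4 * 11^16 * 11^256 * 11^1024 * 11^2048 * 11^4096 * 11^8192 * 11^32768 * 11^65536 * 11^131072 * 11^262144 = 188 (mod 199); answer 188
Part 2: U1 = 188; r = 45; f(2) = 3*(28) - 3*(45) = -51; iterating: f(2)=-51, f(3)=-237, f(4)=-558, f(5)=-963, f(6)=-1215, f(7)=-756, f(8)=1377, f(9)=6399, f(10)=15066; answer 15066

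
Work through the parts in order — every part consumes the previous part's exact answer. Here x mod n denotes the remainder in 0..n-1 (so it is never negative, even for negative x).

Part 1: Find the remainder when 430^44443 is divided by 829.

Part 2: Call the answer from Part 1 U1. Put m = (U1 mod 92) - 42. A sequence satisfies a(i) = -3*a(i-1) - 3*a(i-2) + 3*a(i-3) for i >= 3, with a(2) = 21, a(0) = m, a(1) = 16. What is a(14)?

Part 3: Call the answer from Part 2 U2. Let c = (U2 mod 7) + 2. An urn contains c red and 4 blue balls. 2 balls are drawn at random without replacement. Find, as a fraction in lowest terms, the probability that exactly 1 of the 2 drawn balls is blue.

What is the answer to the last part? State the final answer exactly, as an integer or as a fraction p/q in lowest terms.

8/15

Part 1: squarings mod 829: 430^1=430, 430^2=33, 430^4=260, 430^8=451, 430^16=296, 430^32=571, 430^64=244, 430^128=677, 430^256=721, 430^512=58, 430^1024=48, 430^2048=646, 430^4096=329, 430^8192=471, 430^16384=498, 430^32768=133; 430^44443 = 430^1 * 430^2 * 430^8 * 430^16 * 430^128 * 430^256 * 430^1024 * 430^2048 * 430^8192 * 430^32768 = 642 (mod 829); answer 642
Part 2: U1 = 642; m = 48; a(3) = -3*(21) - 3*(16) + 3*(48) = 33; iterating: a(3)=33, a(4)=-114, a(5)=306, a(6)=-477, a(7)=171, a(8)=1836, a(9)=-7452, a(10)=17361, a(11)=-24219, a(12)=-1782, a(13)=130086, a(14)=-457569; answer -457569
Part 3: U2 = -457569; c = 2; total draws C(6,2) = 15; favorable C(4,1)*C(2,1) = 8; P = 8/15; answer 8/15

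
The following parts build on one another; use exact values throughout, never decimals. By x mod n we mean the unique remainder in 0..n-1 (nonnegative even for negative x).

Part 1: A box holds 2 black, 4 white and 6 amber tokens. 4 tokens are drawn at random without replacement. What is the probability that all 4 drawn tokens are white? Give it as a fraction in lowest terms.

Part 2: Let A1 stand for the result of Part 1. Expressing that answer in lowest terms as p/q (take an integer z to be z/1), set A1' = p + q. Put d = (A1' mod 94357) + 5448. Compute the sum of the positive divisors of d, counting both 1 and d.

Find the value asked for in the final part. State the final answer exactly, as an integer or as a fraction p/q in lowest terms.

11160

Part 1: total draws C(12,4) = 495; favorable C(4,4) = 1; P = 1/495; answer 1/495
Part 2: A1 = 1/495; threaded value p + q = 496; d = 5944; 5944 = 2^3 * 743; sigma = (1 + 2 + 4 + 8) * (1 + 743) = 15 * 744 = 11160; answer 11160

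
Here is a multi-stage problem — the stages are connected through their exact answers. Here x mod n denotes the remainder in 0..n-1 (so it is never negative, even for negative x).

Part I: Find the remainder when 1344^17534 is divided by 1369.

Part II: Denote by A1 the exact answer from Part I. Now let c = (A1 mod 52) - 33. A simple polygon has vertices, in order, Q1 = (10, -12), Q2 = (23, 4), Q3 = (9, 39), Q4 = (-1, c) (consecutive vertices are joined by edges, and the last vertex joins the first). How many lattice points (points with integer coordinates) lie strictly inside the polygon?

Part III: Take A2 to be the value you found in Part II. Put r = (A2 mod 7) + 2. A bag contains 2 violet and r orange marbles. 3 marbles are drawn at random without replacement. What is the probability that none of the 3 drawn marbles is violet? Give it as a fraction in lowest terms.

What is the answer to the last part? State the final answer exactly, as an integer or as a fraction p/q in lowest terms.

1/5

Part I: squarings mod 1369: 1344^1=1344, 1344^2=625, 1344^4=460, 1344^8=774, 1344^16=823, 1344^32=1043, 1344^64=863, 1344^128=33, 1344^256=1089, 1344^512=367, 1344^1024=527, 1344^2048=1191, 1344^4096=197, 1344^8192=477, 1344^16384=275; 1344^17534 = 1344^2 * 1344^4 * 1344^8 * 1344^16 * 1344^32 * 1344^64 * 1344^1024 * 1344^16384 = 588 (mod 1369); answer 588
Part II: A1 = 588; c = -17; cross terms: (10*4 - 23*-12)=316, (23*39 - 9*4)=861, (9*-17 - -1*39)=-114, (-1*-12 - 10*-17)=182; twice the area = |1245| = 1245; area = 1245/2; boundary points = 1 + 7 + 2 + 1 = 11; strictly interior points = area - boundary/2 + 1 = 618; answer 618
Part III: A2 = 618; r = 4; total draws C(6,3) = 20; favorable C(4,3) = 4; P = 1/5; answer 1/5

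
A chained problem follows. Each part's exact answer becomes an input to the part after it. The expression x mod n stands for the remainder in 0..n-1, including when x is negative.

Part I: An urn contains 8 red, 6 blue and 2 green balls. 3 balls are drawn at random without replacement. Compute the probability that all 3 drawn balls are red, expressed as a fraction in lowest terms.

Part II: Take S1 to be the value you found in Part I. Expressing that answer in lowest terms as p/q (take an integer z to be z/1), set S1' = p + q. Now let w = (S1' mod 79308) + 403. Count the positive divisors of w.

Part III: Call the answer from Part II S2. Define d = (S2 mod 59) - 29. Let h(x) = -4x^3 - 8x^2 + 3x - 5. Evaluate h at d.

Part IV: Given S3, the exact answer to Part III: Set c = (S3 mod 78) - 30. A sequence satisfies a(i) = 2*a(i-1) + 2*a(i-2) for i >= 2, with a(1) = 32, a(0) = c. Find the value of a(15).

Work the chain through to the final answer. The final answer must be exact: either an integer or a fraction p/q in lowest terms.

Part I: total draws C(16,3) = 560; favorable C(8,3) = 56; P = 1/10; answer 1/10
Part II: S1 = 1/10; threaded value p + q = 11; w = 414; 414 = 2 * 3^2 * 23; number of divisors = (1+1) * (2+1) * (1+1) = 12; answer 12
Part III: S2 = 12; d = -17; -4*(-17)^3 - 8*(-17)^2 + 3*(-17)^1 - 5 = (19652) + (-2312) + (-51) + (-5) = 17284; answer 17284
Part IV: S3 = 17284; c = 16; a(2) = 2*(32) + 2*(16) = 96; iterating: a(2)=96, a(3)=256, a(4)=704, a(5)=1920, a(6)=5248, a(7)=14336, a(8)=39168, a(9)=107008, a(10)=292352, a(11)=798720, a(12)=2182144, a(13)=5961728, a(14)=16287744, a(15)=44498944; answer 44498944

44498944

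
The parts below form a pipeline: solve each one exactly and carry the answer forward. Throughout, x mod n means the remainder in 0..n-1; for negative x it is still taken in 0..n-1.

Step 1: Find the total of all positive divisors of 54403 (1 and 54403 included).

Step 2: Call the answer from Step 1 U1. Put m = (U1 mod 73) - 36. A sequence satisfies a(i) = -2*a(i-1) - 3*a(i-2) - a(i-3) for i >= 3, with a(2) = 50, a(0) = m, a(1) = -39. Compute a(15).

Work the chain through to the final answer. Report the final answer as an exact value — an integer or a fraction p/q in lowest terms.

1129

Step 1: 54403 is prime, so its only divisors are 1 and 54403; sigma = 1 + 54403 = 54404; answer 54404
Step 2: U1 = 54404; m = -17; a(3) = -2*(50) - 3*(-39) - 1*(-17) = 34; iterating: a(3)=34, a(4)=-179, a(5)=206, a(6)=91, a(7)=-621, a(8)=763, a(9)=246, a(10)=-2160, a(11)=2819, a(12)=596, a(13)=-7489, a(14)=10371, a(15)=1129; answer 1129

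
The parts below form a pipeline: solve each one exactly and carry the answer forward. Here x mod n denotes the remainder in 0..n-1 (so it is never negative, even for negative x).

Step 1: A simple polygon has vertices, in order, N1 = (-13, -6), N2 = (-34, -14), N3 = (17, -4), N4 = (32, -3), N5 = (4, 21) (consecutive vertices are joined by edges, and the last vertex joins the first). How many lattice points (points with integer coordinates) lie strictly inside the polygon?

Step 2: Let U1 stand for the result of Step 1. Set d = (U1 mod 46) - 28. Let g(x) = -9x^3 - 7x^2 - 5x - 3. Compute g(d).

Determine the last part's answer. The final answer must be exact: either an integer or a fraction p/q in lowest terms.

-2229

Step 1: cross terms: (-13*-14 - -34*-6)=-22, (-34*-4 - 17*-14)=374, (17*-3 - 32*-4)=77, (32*21 - 4*-3)=684, (4*-6 - -13*21)=249; twice the area = |1362| = 1362; area = 681; boundary points = 1 + 1 + 1 + 4 + 1 = 8; strictly interior points = area - boundary/2 + 1 = 678; answer 678
Step 2: U1 = 678; d = 6; -9*(6)^3 - 7*(6)^2 - 5*(6)^1 - 3 = (-1944) + (-252) + (-30) + (-3) = -2229; answer -2229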